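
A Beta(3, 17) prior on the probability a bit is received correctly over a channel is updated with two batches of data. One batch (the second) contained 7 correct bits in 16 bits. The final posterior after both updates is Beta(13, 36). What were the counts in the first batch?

Sequential conjugate updates are equivalent to a single update on the pooled data, so total successes = posterior α − prior α and total failures = posterior β − prior β.
Total across both batches: 13−3=10 correct bits, 36−17=19 errors.
Subtract the second batch: 10−7=3 correct bits and 19−9=10 errors.

3 correct bits and 10 errors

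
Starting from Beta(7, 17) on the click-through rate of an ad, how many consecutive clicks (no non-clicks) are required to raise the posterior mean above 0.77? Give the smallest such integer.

k = 50

After k clicks and 0 non-clicks the posterior is Beta(7+k, 17), with mean (7+k)/(7+17+k).
Set (7+k)/(24+k) > 0.77 and solve: k > (0.77·24 − 7)/(1 − 0.77) = 49.913.
The smallest integer exceeding 49.913 is 50, and checking k=50: (57)/(74) = 0.7703 > 0.77.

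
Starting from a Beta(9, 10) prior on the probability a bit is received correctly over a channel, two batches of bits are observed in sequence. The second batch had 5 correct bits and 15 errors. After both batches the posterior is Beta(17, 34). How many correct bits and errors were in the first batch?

Because Beta–binomial updating is additive in the counts, the combined data contributed (α_post−α_prior, β_post−β_prior) successes and failures.
Total across both batches: 17−9=8 correct bits, 34−10=24 errors.
Subtract the second batch: 8−5=3 correct bits and 24−15=9 errors.

3 correct bits and 9 errors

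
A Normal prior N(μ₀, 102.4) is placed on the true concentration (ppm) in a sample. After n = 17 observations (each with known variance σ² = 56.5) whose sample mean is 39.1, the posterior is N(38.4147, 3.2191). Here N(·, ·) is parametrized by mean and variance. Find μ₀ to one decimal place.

The posterior mean is a precision-weighted average: μ_n = (τ₀μ₀ + τ_data·x̄)/(τ₀+τ_data), with τ₀=1/σ₀² and τ_data=n/σ².
Here τ₀ = 1/102.4 = 0.009766 and τ_data = 17/56.5 = 0.300885, so τ_n = 0.310651.
Rearranging for μ₀: μ₀ = (μ_n·τ_n − τ_data·x̄)/τ₀ = (38.4147·0.310651 − 0.300885·39.1) / 0.009766 = 0.168961/0.009766 ≈ 17.3.

μ₀ = 17.3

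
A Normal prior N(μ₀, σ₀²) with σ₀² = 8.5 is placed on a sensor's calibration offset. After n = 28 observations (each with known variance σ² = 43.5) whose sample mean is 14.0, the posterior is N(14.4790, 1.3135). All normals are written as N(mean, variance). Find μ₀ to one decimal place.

The posterior mean is a precision-weighted average: μ_n = (τ₀μ₀ + τ_data·x̄)/(τ₀+τ_data), with τ₀=1/σ₀² and τ_data=n/σ².
Here τ₀ = 1/8.5 = 0.117647 and τ_data = 28/43.5 = 0.643678, so τ_n = 0.761325.
Rearranging for μ₀: μ₀ = (μ_n·τ_n − τ_data·x̄)/τ₀ = (14.4790·0.761325 − 0.643678·14.0) / 0.117647 = 2.011733/0.117647 ≈ 17.1.

μ₀ = 17.1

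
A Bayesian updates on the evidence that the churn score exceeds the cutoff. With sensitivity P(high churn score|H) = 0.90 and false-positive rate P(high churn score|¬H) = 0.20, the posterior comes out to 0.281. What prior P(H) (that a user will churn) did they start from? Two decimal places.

P(H) = 0.08

Bayes' rule in odds form gives O(H|E) = O(H)·[P(E|H)/P(E|¬H)], hence O(H) = O(H|E)/LR.
Posterior odds = 0.281/(1−0.281) = 0.3908. LR = 0.90/0.20 = 4.5000.
Prior odds = 0.3908/4.5000 = 0.0868, so P(H) = 0.0868/(1+0.0868) ≈ 0.08.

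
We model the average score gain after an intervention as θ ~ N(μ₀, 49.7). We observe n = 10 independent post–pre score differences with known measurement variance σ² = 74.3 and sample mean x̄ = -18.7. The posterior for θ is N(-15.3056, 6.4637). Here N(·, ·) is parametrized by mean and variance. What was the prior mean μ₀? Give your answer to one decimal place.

μ₀ = 7.4

The posterior mean is a precision-weighted average: μ_n = (τ₀μ₀ + τ_data·x̄)/(τ₀+τ_data), with τ₀=1/σ₀² and τ_data=n/σ².
Here τ₀ = 1/49.7 = 0.020121 and τ_data = 10/74.3 = 0.134590, so τ_n = 0.154711.
Rearranging for μ₀: μ₀ = (μ_n·τ_n − τ_data·x̄)/τ₀ = (-15.3056·0.154711 − 0.134590·-18.7) / 0.020121 = 0.148888/0.020121 ≈ 7.4.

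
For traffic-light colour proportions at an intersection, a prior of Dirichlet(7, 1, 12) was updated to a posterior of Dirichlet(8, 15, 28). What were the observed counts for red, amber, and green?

For a Dirichlet(α) prior with multinomial counts c, the posterior is Dirichlet(α + c) componentwise.
Counts are posterior − prior componentwise: 8−7=1, 15−1=14, 28−12=16.

counts (1, 14, 16)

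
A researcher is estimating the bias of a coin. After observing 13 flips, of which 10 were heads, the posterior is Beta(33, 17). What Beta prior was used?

A Beta(a, b) prior with s successes and f failures in binomial data gives a Beta(a+s, b+f) posterior.
So a = 33 − 10 = 23 and b = 17 − 3 = 14.

Beta(23, 14)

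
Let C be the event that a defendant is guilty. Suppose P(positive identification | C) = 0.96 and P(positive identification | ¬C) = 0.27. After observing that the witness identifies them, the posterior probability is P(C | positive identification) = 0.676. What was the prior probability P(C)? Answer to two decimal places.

In odds form, posterior odds = prior odds × likelihood ratio, so prior odds = posterior odds ÷ LR.
Posterior odds = 0.676/(1−0.676) = 2.0864. LR = 0.96/0.27 = 3.5556.
Prior odds = 2.0864/3.5556 = 0.5868, so P(C) = 0.5868/(1+0.5868) ≈ 0.37.

P(C) = 0.37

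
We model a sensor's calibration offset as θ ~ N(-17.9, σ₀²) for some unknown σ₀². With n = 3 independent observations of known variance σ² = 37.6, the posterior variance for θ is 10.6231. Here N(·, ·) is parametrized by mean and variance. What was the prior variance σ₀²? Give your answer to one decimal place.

For the Normal–Normal model with known σ², precisions add: τ_n = τ₀ + n/σ².
So 1/σ₀² = 1/10.6231 − 3/37.6 = 0.094134 − 0.079787 = 0.014347.
Hence σ₀² = 1/0.014347 ≈ 69.7.

σ₀² = 69.7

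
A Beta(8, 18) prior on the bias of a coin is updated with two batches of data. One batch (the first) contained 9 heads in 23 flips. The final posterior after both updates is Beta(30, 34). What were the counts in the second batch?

13 heads and 2 tails

Sequential conjugate updates are equivalent to a single update on the pooled data, so total successes = posterior α − prior α and total failures = posterior β − prior β.
Total across both batches: 30−8=22 heads, 34−18=16 tails.
Subtract the first batch: 22−9=13 heads and 16−14=2 tails.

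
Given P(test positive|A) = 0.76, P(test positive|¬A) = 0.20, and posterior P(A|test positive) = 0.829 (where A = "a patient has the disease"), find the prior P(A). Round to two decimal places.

P(A) = 0.56

Bayes' rule in odds form gives O(A|E) = O(A)·[P(E|A)/P(E|¬A)], hence O(A) = O(A|E)/LR.
Posterior odds = 0.829/(1−0.829) = 4.8480. LR = 0.76/0.20 = 3.8000.
Prior odds = 4.8480/3.8000 = 1.2758, so P(A) = 1.2758/(1+1.2758) ≈ 0.56.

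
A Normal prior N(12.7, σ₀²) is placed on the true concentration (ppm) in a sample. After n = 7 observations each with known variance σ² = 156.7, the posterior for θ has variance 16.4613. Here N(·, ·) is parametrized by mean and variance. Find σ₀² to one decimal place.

σ₀² = 62.2

For the Normal–Normal model with known σ², precisions add: τ_n = τ₀ + n/σ².
So 1/σ₀² = 1/16.4613 − 7/156.7 = 0.060749 − 0.044671 = 0.016078.
Hence σ₀² = 1/0.016078 ≈ 62.2.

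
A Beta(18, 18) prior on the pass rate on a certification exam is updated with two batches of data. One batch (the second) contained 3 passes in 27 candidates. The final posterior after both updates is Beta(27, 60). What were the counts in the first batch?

6 passes and 18 failures

Because Beta–binomial updating is additive in the counts, the combined data contributed (α_post−α_prior, β_post−β_prior) successes and failures.
Total across both batches: 27−18=9 passes, 60−18=42 failures.
Subtract the second batch: 9−3=6 passes and 42−24=18 failures.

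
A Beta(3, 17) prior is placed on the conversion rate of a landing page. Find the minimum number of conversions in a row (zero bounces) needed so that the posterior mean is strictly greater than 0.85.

After k conversions and 0 bounces the posterior is Beta(3+k, 17), with mean (3+k)/(3+17+k).
Set (3+k)/(20+k) > 0.85 and solve: k > (0.85·20 − 3)/(1 − 0.85) = 93.333.
The smallest integer exceeding 93.333 is 94.

k = 94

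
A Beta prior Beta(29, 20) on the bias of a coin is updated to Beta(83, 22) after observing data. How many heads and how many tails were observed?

A Beta(α, β) prior with s successes and f failures in binomial data gives a Beta(α+s, β+f) posterior.
Match parameters: s=83−29=54, f=22−20=2.

54 heads and 2 tails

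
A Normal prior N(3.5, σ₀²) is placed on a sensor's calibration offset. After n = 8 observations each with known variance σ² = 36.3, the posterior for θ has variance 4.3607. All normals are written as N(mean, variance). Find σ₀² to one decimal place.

Posterior precision equals prior precision plus data precision: 1/σ_n² = 1/σ₀² + n/σ².
So 1/σ₀² = 1/4.3607 − 8/36.3 = 0.229321 − 0.220386 = 0.008935.
Hence σ₀² = 1/0.008935 ≈ 111.9.

σ₀² = 111.9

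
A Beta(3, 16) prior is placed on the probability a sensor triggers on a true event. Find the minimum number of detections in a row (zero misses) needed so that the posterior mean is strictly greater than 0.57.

After k detections and 0 misses the posterior is Beta(3+k, 16), with mean (3+k)/(3+16+k).
Set (3+k)/(19+k) > 0.57 and solve: k > (0.57·19 − 3)/(1 − 0.57) = 18.209.
The smallest integer exceeding 18.209 is 19, and checking k=19: (22)/(38) = 0.5789 > 0.57.

k = 19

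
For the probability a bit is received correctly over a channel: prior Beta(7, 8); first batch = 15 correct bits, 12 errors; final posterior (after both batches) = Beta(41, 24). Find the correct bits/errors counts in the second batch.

Because Beta–binomial updating is additive in the counts, the combined data contributed (α_post−α_prior, β_post−β_prior) successes and failures.
Total across both batches: 41−7=34 correct bits, 24−8=16 errors.
Subtract the first batch: 34−15=19 correct bits and 16−12=4 errors.

19 correct bits and 4 errors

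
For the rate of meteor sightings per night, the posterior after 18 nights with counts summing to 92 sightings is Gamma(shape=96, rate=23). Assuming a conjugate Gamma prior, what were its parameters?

A Gamma(α, β) prior (rate parametrization) on a Poisson rate with n observations summing to S gives posterior Gamma(α+S, β+n).
So α = 96 − 92 = 4 and β = 23 − 18 = 5.

Gamma(shape=4, rate=5)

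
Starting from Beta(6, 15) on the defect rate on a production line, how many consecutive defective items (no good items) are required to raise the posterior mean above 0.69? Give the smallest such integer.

After k defective items and 0 good items the posterior is Beta(6+k, 15), with mean (6+k)/(6+15+k).
Set (6+k)/(21+k) > 0.69 and solve: k > (0.69·21 − 6)/(1 − 0.69) = 27.387.
The smallest integer exceeding 27.387 is 28, and checking k=28: (34)/(49) = 0.6939 > 0.69.

k = 28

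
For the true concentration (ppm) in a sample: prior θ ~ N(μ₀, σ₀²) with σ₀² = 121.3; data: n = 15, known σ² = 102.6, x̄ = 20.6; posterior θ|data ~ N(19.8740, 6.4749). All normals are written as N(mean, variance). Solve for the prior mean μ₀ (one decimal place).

μ₀ = 7.0

The posterior mean is a precision-weighted average: μ_n = (τ₀μ₀ + τ_data·x̄)/(τ₀+τ_data), with τ₀=1/σ₀² and τ_data=n/σ².
Here τ₀ = 1/121.3 = 0.008244 and τ_data = 15/102.6 = 0.146199, so τ_n = 0.154443.
Rearranging for μ₀: μ₀ = (μ_n·τ_n − τ_data·x̄)/τ₀ = (19.8740·0.154443 − 0.146199·20.6) / 0.008244 = 0.057701/0.008244 ≈ 7.0.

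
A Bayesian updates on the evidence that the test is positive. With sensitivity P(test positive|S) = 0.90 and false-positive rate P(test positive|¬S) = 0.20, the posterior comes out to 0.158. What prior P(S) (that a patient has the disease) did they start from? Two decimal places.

P(S) = 0.04

In odds form, posterior odds = prior odds × likelihood ratio, so prior odds = posterior odds ÷ LR.
Posterior odds = 0.158/(1−0.158) = 0.1876. LR = 0.90/0.20 = 4.5000.
Prior odds = 0.1876/4.5000 = 0.0417, so P(S) = 0.0417/(1+0.0417) ≈ 0.04.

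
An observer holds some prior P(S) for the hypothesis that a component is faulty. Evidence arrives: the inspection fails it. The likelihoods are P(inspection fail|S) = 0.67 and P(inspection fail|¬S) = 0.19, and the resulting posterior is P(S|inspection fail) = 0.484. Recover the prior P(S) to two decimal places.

P(S) = 0.21

Bayes' rule in odds form gives O(S|E) = O(S)·[P(E|S)/P(E|¬S)], hence O(S) = O(S|E)/LR.
Posterior odds = 0.484/(1−0.484) = 0.9380. LR = 0.67/0.19 = 3.5263.
Prior odds = 0.9380/3.5263 = 0.2660, so P(S) = 0.2660/(1+0.2660) ≈ 0.21.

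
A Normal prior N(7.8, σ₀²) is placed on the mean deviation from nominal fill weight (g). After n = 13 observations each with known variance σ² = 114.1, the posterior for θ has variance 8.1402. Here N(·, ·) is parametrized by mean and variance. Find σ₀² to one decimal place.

For the Normal–Normal model with known σ², precisions add: τ_n = τ₀ + n/σ².
So 1/σ₀² = 1/8.1402 − 13/114.1 = 0.122847 − 0.113935 = 0.008912.
Hence σ₀² = 1/0.008912 ≈ 112.2.

σ₀² = 112.2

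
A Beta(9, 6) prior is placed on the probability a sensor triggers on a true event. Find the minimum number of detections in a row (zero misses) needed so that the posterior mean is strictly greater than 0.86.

After k detections and 0 misses the posterior is Beta(9+k, 6), with mean (9+k)/(9+6+k).
Set (9+k)/(15+k) > 0.86 and solve: k > (0.86·15 − 9)/(1 − 0.86) = 27.857.
The smallest integer exceeding 27.857 is 28, and checking k=28: (37)/(43) = 0.8605 > 0.86.

k = 28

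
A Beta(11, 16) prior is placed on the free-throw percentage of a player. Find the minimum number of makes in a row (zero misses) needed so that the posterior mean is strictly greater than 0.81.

k = 58

After k makes and 0 misses the posterior is Beta(11+k, 16), with mean (11+k)/(11+16+k).
Set (11+k)/(27+k) > 0.81 and solve: k > (0.81·27 − 11)/(1 − 0.81) = 57.211.
The smallest integer exceeding 57.211 is 58, and checking k=58: (69)/(85) = 0.8118 > 0.81.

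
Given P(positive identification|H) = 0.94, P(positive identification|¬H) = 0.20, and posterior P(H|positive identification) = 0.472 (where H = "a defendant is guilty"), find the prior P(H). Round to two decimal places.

In odds form, posterior odds = prior odds × likelihood ratio, so prior odds = posterior odds ÷ LR.
Posterior odds = 0.472/(1−0.472) = 0.8939. LR = 0.94/0.20 = 4.7000.
Prior odds = 0.8939/4.7000 = 0.1902, so P(H) = 0.1902/(1+0.1902) ≈ 0.16.

P(H) = 0.16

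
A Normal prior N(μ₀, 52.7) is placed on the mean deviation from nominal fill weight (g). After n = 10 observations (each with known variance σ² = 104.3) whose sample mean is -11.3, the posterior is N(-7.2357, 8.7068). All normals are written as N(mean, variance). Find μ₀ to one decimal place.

μ₀ = 13.3

The posterior mean is a precision-weighted average: μ_n = (τ₀μ₀ + τ_data·x̄)/(τ₀+τ_data), with τ₀=1/σ₀² and τ_data=n/σ².
Here τ₀ = 1/52.7 = 0.018975 and τ_data = 10/104.3 = 0.095877, so τ_n = 0.114852.
Rearranging for μ₀: μ₀ = (μ_n·τ_n − τ_data·x̄)/τ₀ = (-7.2357·0.114852 − 0.095877·-11.3) / 0.018975 = 0.252375/0.018975 ≈ 13.3.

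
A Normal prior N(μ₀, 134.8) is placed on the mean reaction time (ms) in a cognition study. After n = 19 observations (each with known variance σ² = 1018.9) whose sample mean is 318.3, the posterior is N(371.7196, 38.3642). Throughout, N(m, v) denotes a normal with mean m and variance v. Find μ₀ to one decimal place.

μ₀ = 506.0

The posterior mean is a precision-weighted average: μ_n = (τ₀μ₀ + τ_data·x̄)/(τ₀+τ_data), with τ₀=1/σ₀² and τ_data=n/σ².
Here τ₀ = 1/134.8 = 0.007418 and τ_data = 19/1018.9 = 0.018648, so τ_n = 0.026066.
Rearranging for μ₀: μ₀ = (μ_n·τ_n − τ_data·x̄)/τ₀ = (371.7196·0.026066 − 0.018648·318.3) / 0.007418 = 3.753585/0.007418 ≈ 506.0.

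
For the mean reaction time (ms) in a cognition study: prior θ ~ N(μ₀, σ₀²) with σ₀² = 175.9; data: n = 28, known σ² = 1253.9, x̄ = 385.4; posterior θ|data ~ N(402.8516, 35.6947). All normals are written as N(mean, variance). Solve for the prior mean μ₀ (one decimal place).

The posterior mean is a precision-weighted average: μ_n = (τ₀μ₀ + τ_data·x̄)/(τ₀+τ_data), with τ₀=1/σ₀² and τ_data=n/σ².
Here τ₀ = 1/175.9 = 0.005685 and τ_data = 28/1253.9 = 0.022330, so τ_n = 0.028015.
Rearranging for μ₀: μ₀ = (μ_n·τ_n − τ_data·x̄)/τ₀ = (402.8516·0.028015 − 0.022330·385.4) / 0.005685 = 2.679906/0.005685 ≈ 471.4.

μ₀ = 471.4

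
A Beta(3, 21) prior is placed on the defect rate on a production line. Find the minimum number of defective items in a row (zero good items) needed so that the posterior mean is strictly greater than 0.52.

k = 20

After k defective items and 0 good items the posterior is Beta(3+k, 21), with mean (3+k)/(3+21+k).
Set (3+k)/(24+k) > 0.52 and solve: k > (0.52·24 − 3)/(1 − 0.52) = 19.750.
The smallest integer exceeding 19.750 is 20, and checking k=20: (23)/(44) = 0.5227 > 0.52.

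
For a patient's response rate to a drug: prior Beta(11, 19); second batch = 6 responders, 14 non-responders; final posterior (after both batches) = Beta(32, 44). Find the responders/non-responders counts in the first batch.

15 responders and 11 non-responders

Because Beta–binomial updating is additive in the counts, the combined data contributed (α_post−α_prior, β_post−β_prior) successes and failures.
Total across both batches: 32−11=21 responders, 44−19=25 non-responders.
Subtract the second batch: 21−6=15 responders and 25−14=11 non-responders.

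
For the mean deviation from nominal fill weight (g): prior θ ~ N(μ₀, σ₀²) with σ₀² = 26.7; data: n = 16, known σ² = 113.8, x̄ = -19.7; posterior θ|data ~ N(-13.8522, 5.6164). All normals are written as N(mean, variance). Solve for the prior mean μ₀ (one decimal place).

The posterior mean is a precision-weighted average: μ_n = (τ₀μ₀ + τ_data·x̄)/(τ₀+τ_data), with τ₀=1/σ₀² and τ_data=n/σ².
Here τ₀ = 1/26.7 = 0.037453 and τ_data = 16/113.8 = 0.140598, so τ_n = 0.178051.
Rearranging for μ₀: μ₀ = (μ_n·τ_n − τ_data·x̄)/τ₀ = (-13.8522·0.178051 − 0.140598·-19.7) / 0.037453 = 0.303383/0.037453 ≈ 8.1.

μ₀ = 8.1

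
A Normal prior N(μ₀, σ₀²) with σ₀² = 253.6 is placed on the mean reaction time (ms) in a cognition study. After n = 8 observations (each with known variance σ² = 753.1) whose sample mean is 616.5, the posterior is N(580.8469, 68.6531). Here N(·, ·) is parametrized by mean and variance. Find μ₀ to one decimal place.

μ₀ = 484.8

With known observation variance, the Normal–Normal posterior has precision τ_n = τ₀ + n/σ² and mean μ_n = (τ₀μ₀ + (n/σ²)x̄)/τ_n.
Here τ₀ = 1/253.6 = 0.003943 and τ_data = 8/753.1 = 0.010623, so τ_n = 0.014566.
Rearranging for μ₀: μ₀ = (μ_n·τ_n − τ_data·x̄)/τ₀ = (580.8469·0.014566 − 0.010623·616.5) / 0.003943 = 1.911536/0.003943 ≈ 484.8.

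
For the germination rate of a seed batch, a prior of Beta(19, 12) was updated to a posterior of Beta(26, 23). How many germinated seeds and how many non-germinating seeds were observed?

A Beta(a, b) prior with s successes and f failures in binomial data gives a Beta(a+s, b+f) posterior.
Match parameters: s=26−19=7, f=23−12=11.

7 germinated seeds and 11 non-germinating seeds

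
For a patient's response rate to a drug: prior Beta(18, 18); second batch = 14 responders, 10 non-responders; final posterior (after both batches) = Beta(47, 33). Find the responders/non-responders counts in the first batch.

Because Beta–binomial updating is additive in the counts, the combined data contributed (α_post−α_prior, β_post−β_prior) successes and failures.
Total across both batches: 47−18=29 responders, 33−18=15 non-responders.
Subtract the second batch: 29−14=15 responders and 15−10=5 non-responders.

15 responders and 5 non-responders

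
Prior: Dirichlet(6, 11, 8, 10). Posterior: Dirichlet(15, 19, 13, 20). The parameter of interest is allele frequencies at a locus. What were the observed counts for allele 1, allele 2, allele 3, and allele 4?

counts (9, 8, 5, 10)

For a Dirichlet(α) prior with multinomial counts c, the posterior is Dirichlet(α + c) componentwise.
Counts are posterior − prior componentwise: 15−6=9, 19−11=8, 13−8=5, 20−10=10.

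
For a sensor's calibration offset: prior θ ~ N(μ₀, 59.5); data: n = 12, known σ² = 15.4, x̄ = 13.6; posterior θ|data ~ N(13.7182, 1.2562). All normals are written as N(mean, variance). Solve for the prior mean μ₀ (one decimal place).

The posterior mean is a precision-weighted average: μ_n = (τ₀μ₀ + τ_data·x̄)/(τ₀+τ_data), with τ₀=1/σ₀² and τ_data=n/σ².
Here τ₀ = 1/59.5 = 0.016807 and τ_data = 12/15.4 = 0.779221, so τ_n = 0.796028.
Rearranging for μ₀: μ₀ = (μ_n·τ_n − τ_data·x̄)/τ₀ = (13.7182·0.796028 − 0.779221·13.6) / 0.016807 = 0.322666/0.016807 ≈ 19.2.

μ₀ = 19.2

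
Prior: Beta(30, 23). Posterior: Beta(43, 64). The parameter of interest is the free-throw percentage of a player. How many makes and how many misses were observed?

Beta is conjugate to the binomial likelihood: posterior = Beta(a+s, b+f).
Match parameters: s=43−30=13, f=64−23=41.

13 makes and 41 misses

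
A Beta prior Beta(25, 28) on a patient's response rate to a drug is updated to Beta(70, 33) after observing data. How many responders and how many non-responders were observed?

45 responders and 5 non-responders

Under Beta–binomial conjugacy the posterior parameters are (α+s, β+f).
So s = 70 − 25 = 45 and f = 33 − 28 = 5.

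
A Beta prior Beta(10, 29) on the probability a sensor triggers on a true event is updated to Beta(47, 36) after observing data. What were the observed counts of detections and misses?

Under Beta–binomial conjugacy the posterior parameters are (α+s, β+f).
So s = 47 − 10 = 37 and f = 36 − 29 = 7.

37 detections and 7 misses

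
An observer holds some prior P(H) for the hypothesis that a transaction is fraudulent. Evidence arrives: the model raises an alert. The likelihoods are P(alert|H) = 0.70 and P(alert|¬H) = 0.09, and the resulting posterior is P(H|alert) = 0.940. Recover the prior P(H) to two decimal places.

P(H) = 0.67

Bayes' rule in odds form gives O(H|E) = O(H)·[P(E|H)/P(E|¬H)], hence O(H) = O(H|E)/LR.
Posterior odds = 0.940/(1−0.940) = 15.6667. LR = 0.70/0.09 = 7.7778.
Prior odds = 15.6667/7.7778 = 2.0143, so P(H) = 2.0143/(1+2.0143) ≈ 0.67.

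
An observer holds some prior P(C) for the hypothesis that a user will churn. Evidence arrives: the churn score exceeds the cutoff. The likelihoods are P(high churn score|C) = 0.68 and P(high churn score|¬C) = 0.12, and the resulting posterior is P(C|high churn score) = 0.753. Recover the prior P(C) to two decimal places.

P(C) = 0.35

Bayes' rule in odds form gives O(C|E) = O(C)·[P(E|C)/P(E|¬C)], hence O(C) = O(C|E)/LR.
Posterior odds = 0.753/(1−0.753) = 3.0486. LR = 0.68/0.12 = 5.6667.
Prior odds = 3.0486/5.6667 = 0.5380, so P(C) = 0.5380/(1+0.5380) ≈ 0.35.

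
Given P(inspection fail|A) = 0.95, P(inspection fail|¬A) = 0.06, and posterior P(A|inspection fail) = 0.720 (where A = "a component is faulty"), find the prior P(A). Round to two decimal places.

Bayes' rule in odds form gives O(A|E) = O(A)·[P(E|A)/P(E|¬A)], hence O(A) = O(A|E)/LR.
Posterior odds = 0.720/(1−0.720) = 2.5714. LR = 0.95/0.06 = 15.8333.
Prior odds = 2.5714/15.8333 = 0.1624, so P(A) = 0.1624/(1+0.1624) ≈ 0.14.

P(A) = 0.14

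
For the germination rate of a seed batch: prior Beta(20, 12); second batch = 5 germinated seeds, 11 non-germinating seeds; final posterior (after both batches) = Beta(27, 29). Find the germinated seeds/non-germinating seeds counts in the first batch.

2 germinated seeds and 6 non-germinating seeds

Because Beta–binomial updating is additive in the counts, the combined data contributed (α_post−α_prior, β_post−β_prior) successes and failures.
Total across both batches: 27−20=7 germinated seeds, 29−12=17 non-germinating seeds.
Subtract the second batch: 7−5=2 germinated seeds and 17−11=6 non-germinating seeds.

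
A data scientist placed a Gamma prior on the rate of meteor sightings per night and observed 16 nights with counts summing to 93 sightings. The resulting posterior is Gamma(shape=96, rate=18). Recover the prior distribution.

Gamma(shape=3, rate=2)

A Gamma(α, β) prior (rate parametrization) on a Poisson rate with n observations summing to S gives posterior Gamma(α+S, β+n).
So α = 96 − 93 = 3 and β = 18 − 16 = 2.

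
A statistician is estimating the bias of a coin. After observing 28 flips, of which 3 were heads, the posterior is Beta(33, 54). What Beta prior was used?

Beta is conjugate to the binomial likelihood: posterior = Beta(a+s, b+f).
Subtract the data counts: 33−3=30, 54−25=29.

Beta(30, 29)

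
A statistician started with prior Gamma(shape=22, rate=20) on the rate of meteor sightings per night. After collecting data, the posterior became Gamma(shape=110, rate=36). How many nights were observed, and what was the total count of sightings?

Gamma–Poisson conjugacy: posterior shape = α + Σxᵢ, posterior rate = β + n.
Matching: Σxᵢ = 110 − 22 = 88 and n = 36 − 20 = 16.

n = 16 nights with total 88 sightings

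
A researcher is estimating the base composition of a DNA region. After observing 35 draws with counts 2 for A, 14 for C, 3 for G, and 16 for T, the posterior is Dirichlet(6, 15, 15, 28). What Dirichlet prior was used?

For a Dirichlet(α) prior with multinomial counts c, the posterior is Dirichlet(α + c) componentwise.
Subtract each count from the matching posterior parameter: 6−2=4, 15−14=1, 15−3=12, 28−16=12.

Dirichlet(4, 1, 12, 12)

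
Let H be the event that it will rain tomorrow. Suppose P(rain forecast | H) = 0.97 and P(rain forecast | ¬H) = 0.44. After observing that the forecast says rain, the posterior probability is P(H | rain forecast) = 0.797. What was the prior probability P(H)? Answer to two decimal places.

P(H) = 0.64

In odds form, posterior odds = prior odds × likelihood ratio, so prior odds = posterior odds ÷ LR.
Posterior odds = 0.797/(1−0.797) = 3.9261. LR = 0.97/0.44 = 2.2045.
Prior odds = 3.9261/2.2045 = 1.7809, so P(H) = 1.7809/(1+1.7809) ≈ 0.64.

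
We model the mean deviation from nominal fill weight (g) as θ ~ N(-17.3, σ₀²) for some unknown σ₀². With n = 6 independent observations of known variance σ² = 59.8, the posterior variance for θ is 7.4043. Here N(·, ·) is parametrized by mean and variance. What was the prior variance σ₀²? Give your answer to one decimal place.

σ₀² = 28.8

Posterior precision equals prior precision plus data precision: 1/σ_n² = 1/σ₀² + n/σ².
So 1/σ₀² = 1/7.4043 − 6/59.8 = 0.135057 − 0.100334 = 0.034723.
Hence σ₀² = 1/0.034723 ≈ 28.8.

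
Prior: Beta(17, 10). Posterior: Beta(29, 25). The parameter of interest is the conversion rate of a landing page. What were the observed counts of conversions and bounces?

12 conversions and 15 bounces

Beta is conjugate to the binomial likelihood: posterior = Beta(a+s, b+f).
Match parameters: s=29−17=12, f=25−10=15.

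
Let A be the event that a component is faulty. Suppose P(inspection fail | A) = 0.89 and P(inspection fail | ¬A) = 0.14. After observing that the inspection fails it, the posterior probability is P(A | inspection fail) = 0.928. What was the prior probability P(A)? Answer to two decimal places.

P(A) = 0.67

Bayes' rule in odds form gives O(A|E) = O(A)·[P(E|A)/P(E|¬A)], hence O(A) = O(A|E)/LR.
Posterior odds = 0.928/(1−0.928) = 12.8889. LR = 0.89/0.14 = 6.3571.
Prior odds = 12.8889/6.3571 = 2.0275, so P(A) = 2.0275/(1+2.0275) ≈ 0.67.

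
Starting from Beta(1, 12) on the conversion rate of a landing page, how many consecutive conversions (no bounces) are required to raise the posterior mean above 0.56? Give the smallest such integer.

k = 15

After k conversions and 0 bounces the posterior is Beta(1+k, 12), with mean (1+k)/(1+12+k).
Set (1+k)/(13+k) > 0.56 and solve: k > (0.56·13 − 1)/(1 − 0.56) = 14.273.
The smallest integer exceeding 14.273 is 15.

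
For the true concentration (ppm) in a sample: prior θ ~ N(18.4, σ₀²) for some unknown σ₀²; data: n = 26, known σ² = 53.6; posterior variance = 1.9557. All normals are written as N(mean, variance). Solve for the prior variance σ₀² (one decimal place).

For the Normal–Normal model with known σ², precisions add: τ_n = τ₀ + n/σ².
So 1/σ₀² = 1/1.9557 − 26/53.6 = 0.511326 − 0.485075 = 0.026251.
Hence σ₀² = 1/0.026251 ≈ 38.1.

σ₀² = 38.1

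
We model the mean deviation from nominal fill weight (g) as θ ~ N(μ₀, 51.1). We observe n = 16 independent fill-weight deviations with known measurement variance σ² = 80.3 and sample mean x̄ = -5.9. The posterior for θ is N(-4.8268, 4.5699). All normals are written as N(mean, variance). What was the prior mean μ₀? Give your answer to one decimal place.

The posterior mean is a precision-weighted average: μ_n = (τ₀μ₀ + τ_data·x̄)/(τ₀+τ_data), with τ₀=1/σ₀² and τ_data=n/σ².
Here τ₀ = 1/51.1 = 0.019569 and τ_data = 16/80.3 = 0.199253, so τ_n = 0.218822.
Rearranging for μ₀: μ₀ = (μ_n·τ_n − τ_data·x̄)/τ₀ = (-4.8268·0.218822 − 0.199253·-5.9) / 0.019569 = 0.119383/0.019569 ≈ 6.1.

μ₀ = 6.1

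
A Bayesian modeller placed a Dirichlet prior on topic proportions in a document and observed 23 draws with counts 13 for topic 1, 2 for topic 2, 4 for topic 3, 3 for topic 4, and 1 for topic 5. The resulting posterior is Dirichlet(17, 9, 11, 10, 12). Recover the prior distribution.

Dirichlet(4, 7, 7, 7, 11)

For a Dirichlet(α) prior with multinomial counts c, the posterior is Dirichlet(α + c) componentwise.
Subtract each count from the matching posterior parameter: 17−13=4, 9−2=7, 11−4=7, 10−3=7, 12−1=11.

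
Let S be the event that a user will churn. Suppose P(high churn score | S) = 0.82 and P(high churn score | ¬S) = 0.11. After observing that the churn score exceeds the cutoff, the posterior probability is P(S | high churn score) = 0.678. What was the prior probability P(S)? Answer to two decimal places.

Bayes' rule in odds form gives O(S|E) = O(S)·[P(E|S)/P(E|¬S)], hence O(S) = O(S|E)/LR.
Posterior odds = 0.678/(1−0.678) = 2.1056. LR = 0.82/0.11 = 7.4545.
Prior odds = 2.1056/7.4545 = 0.2825, so P(S) = 0.2825/(1+0.2825) ≈ 0.22.

P(S) = 0.22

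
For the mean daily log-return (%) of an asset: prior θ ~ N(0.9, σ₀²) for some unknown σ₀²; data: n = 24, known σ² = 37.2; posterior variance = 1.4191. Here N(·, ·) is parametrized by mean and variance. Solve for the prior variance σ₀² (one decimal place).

σ₀² = 16.8

Posterior precision equals prior precision plus data precision: 1/σ_n² = 1/σ₀² + n/σ².
So 1/σ₀² = 1/1.4191 − 24/37.2 = 0.704672 − 0.645161 = 0.059511.
Hence σ₀² = 1/0.059511 ≈ 16.8.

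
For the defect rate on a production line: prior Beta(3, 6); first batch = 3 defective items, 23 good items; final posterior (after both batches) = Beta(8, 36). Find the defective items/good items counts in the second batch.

2 defective items and 7 good items

Because Beta–binomial updating is additive in the counts, the combined data contributed (α_post−α_prior, β_post−β_prior) successes and failures.
Total across both batches: 8−3=5 defective items, 36−6=30 good items.
Subtract the first batch: 5−3=2 defective items and 30−23=7 good items.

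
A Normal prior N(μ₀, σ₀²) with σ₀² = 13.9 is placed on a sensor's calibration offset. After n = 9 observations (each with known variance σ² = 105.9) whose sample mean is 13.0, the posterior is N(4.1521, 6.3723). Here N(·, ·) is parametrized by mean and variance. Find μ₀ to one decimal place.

μ₀ = -6.3

With known observation variance, the Normal–Normal posterior has precision τ_n = τ₀ + n/σ² and mean μ_n = (τ₀μ₀ + (n/σ²)x̄)/τ_n.
Here τ₀ = 1/13.9 = 0.071942 and τ_data = 9/105.9 = 0.084986, so τ_n = 0.156928.
Rearranging for μ₀: μ₀ = (μ_n·τ_n − τ_data·x̄)/τ₀ = (4.1521·0.156928 − 0.084986·13.0) / 0.071942 = -0.453237/0.071942 ≈ -6.3.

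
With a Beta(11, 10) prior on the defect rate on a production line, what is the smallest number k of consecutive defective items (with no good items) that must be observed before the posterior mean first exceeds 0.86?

After k defective items and 0 good items the posterior is Beta(11+k, 10), with mean (11+k)/(11+10+k).
Set (11+k)/(21+k) > 0.86 and solve: k > (0.86·21 − 11)/(1 − 0.86) = 50.429.
The smallest integer exceeding 50.429 is 51.

k = 51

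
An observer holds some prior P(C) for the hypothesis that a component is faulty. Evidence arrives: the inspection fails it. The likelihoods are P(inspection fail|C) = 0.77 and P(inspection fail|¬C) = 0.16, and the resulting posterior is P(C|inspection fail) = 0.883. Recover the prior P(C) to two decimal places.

P(C) = 0.61

In odds form, posterior odds = prior odds × likelihood ratio, so prior odds = posterior odds ÷ LR.
Posterior odds = 0.883/(1−0.883) = 7.5470. LR = 0.77/0.16 = 4.8125.
Prior odds = 7.5470/4.8125 = 1.5682, so P(C) = 1.5682/(1+1.5682) ≈ 0.61.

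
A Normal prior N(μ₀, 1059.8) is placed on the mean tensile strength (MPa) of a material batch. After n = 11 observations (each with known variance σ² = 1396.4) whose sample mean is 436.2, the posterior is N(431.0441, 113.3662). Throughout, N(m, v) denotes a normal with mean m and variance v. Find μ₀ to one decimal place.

μ₀ = 388.0

The posterior mean is a precision-weighted average: μ_n = (τ₀μ₀ + τ_data·x̄)/(τ₀+τ_data), with τ₀=1/σ₀² and τ_data=n/σ².
Here τ₀ = 1/1059.8 = 0.000944 and τ_data = 11/1396.4 = 0.007877, so τ_n = 0.008821.
Rearranging for μ₀: μ₀ = (μ_n·τ_n − τ_data·x̄)/τ₀ = (431.0441·0.008821 − 0.007877·436.2) / 0.000944 = 0.366293/0.000944 ≈ 388.0.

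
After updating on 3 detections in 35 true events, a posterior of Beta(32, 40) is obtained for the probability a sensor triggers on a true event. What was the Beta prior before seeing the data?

Beta(29, 8)

Under Beta–binomial conjugacy the posterior parameters are (a+s, b+f).
Subtract the data counts: 32−3=29, 40−32=8.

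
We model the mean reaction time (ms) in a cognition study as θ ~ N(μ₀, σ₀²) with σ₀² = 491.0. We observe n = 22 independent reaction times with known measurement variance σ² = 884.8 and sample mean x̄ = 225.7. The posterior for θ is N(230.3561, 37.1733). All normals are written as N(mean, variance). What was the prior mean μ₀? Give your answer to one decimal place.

μ₀ = 287.2

The posterior mean is a precision-weighted average: μ_n = (τ₀μ₀ + τ_data·x̄)/(τ₀+τ_data), with τ₀=1/σ₀² and τ_data=n/σ².
Here τ₀ = 1/491.0 = 0.002037 and τ_data = 22/884.8 = 0.024864, so τ_n = 0.026901.
Rearranging for μ₀: μ₀ = (μ_n·τ_n − τ_data·x̄)/τ₀ = (230.3561·0.026901 − 0.024864·225.7) / 0.002037 = 0.585005/0.002037 ≈ 287.2.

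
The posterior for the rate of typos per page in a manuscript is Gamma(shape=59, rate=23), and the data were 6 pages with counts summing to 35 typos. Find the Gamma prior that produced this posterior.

A Gamma(α, β) prior (rate parametrization) on a Poisson rate with n observations summing to S gives posterior Gamma(α+S, β+n).
So α = 59 − 35 = 24 and β = 23 − 6 = 17.

Gamma(shape=24, rate=17)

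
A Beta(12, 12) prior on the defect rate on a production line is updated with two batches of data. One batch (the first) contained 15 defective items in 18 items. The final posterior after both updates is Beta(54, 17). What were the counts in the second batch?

27 defective items and 2 good items

Because Beta–binomial updating is additive in the counts, the combined data contributed (α_post−α_prior, β_post−β_prior) successes and failures.
Total across both batches: 54−12=42 defective items, 17−12=5 good items.
Subtract the first batch: 42−15=27 defective items and 5−3=2 good items.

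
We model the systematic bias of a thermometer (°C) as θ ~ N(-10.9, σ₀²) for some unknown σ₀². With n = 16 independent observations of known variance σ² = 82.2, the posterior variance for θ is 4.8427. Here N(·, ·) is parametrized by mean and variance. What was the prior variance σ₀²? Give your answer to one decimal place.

σ₀² = 84.4

Posterior precision equals prior precision plus data precision: 1/σ_n² = 1/σ₀² + n/σ².
So 1/σ₀² = 1/4.8427 − 16/82.2 = 0.206496 − 0.194647 = 0.011849.
Hence σ₀² = 1/0.011849 ≈ 84.4.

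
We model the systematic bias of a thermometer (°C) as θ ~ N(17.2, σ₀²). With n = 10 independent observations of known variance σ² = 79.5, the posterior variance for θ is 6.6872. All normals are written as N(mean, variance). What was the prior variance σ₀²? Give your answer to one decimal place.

Posterior precision equals prior precision plus data precision: 1/σ_n² = 1/σ₀² + n/σ².
So 1/σ₀² = 1/6.6872 − 10/79.5 = 0.149539 − 0.125786 = 0.023753.
Hence σ₀² = 1/0.023753 ≈ 42.1.

σ₀² = 42.1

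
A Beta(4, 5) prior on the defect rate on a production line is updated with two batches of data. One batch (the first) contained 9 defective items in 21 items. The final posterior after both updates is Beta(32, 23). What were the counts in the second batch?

Because Beta–binomial updating is additive in the counts, the combined data contributed (α_post−α_prior, β_post−β_prior) successes and failures.
Total across both batches: 32−4=28 defective items, 23−5=18 good items.
Subtract the first batch: 28−9=19 defective items and 18−12=6 good items.

19 defective items and 6 good items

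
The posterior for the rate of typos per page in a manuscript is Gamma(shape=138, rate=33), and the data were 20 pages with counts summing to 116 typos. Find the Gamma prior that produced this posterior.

A Gamma(α, β) prior (rate parametrization) on a Poisson rate with n observations summing to S gives posterior Gamma(α+S, β+n).
So α = 138 − 116 = 22 and β = 33 − 20 = 13.

Gamma(shape=22, rate=13)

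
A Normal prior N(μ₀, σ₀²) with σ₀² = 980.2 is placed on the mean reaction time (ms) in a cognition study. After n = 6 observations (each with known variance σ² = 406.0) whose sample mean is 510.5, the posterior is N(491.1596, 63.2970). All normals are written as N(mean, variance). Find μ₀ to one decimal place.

The posterior mean is a precision-weighted average: μ_n = (τ₀μ₀ + τ_data·x̄)/(τ₀+τ_data), with τ₀=1/σ₀² and τ_data=n/σ².
Here τ₀ = 1/980.2 = 0.001020 and τ_data = 6/406.0 = 0.014778, so τ_n = 0.015798.
Rearranging for μ₀: μ₀ = (μ_n·τ_n − τ_data·x̄)/τ₀ = (491.1596·0.015798 − 0.014778·510.5) / 0.001020 = 0.215170/0.001020 ≈ 211.0.

μ₀ = 211.0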